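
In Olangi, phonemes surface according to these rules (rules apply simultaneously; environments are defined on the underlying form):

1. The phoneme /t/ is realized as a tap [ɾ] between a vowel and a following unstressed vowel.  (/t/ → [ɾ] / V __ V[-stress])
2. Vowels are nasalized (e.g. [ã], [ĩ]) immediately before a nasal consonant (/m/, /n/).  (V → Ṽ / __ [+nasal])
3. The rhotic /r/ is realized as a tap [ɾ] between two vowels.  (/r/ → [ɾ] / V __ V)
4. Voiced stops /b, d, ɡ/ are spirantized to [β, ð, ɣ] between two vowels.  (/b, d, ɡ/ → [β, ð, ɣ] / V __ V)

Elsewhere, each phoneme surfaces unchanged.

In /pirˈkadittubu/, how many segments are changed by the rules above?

Segments that undergo a rule: /d/ → [ð] (rule 4); /b/ → [β] (rule 4).
All other segments surface unchanged.

2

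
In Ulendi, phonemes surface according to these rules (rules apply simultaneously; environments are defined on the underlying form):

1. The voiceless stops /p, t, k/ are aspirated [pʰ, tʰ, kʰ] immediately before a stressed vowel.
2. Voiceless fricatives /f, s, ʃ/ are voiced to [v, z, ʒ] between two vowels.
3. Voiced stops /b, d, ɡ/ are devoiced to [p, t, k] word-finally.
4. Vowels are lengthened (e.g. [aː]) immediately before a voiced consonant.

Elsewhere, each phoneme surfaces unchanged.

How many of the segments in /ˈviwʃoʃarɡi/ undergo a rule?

Segments that undergo a rule: /i/ → [iː] (rule 4); /ʃ/ → [ʒ] (rule 2); /a/ → [aː] (rule 4).
All other segments surface unchanged.

3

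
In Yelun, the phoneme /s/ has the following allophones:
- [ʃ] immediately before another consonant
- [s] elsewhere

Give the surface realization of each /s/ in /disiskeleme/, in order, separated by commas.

[s], [ʃ]

Occurrence 1 (position 3): no conditioning environment matches → elsewhere allophone [s].
Occurrence 2 (position 5): immediately before another consonant → [ʃ].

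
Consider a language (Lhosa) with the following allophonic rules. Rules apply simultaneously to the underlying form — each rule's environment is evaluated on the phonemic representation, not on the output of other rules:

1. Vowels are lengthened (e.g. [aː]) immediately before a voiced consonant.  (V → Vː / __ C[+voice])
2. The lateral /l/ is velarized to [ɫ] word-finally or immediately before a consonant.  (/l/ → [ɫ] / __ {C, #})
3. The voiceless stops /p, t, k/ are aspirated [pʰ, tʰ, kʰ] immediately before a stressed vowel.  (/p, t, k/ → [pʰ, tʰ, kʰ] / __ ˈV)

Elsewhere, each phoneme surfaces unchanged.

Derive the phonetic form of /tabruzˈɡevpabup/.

/t/ (word-initial): rule 3 targets it, but not immediately before a stressed vowel → unchanged [t].
/a/ meets the environment for rule 1 (before a voiced consonant) → [aː].
/b/ stays [b].
/r/ — not in any rule's target class → [r].
/u/ (between /r/ and /z/): before a voiced consonant, so rule 1 applies → [uː].
/z/ stays [z].
/ɡ/ — not in any rule's target class → [ɡ].
/e/ meets the environment for rule 1 (before a voiced consonant) → [eː].
/v/ — not in any rule's target class → [v].
/p/ (between /v/ and /a/) fails the environment for rule 3, so it stays [p].
/a/ — between /p/ and /b/, before a voiced consonant — surfaces as [aː] (rule 1).
/b/ (between /a/ and /u/) is unaffected → [b].
/u/ (between /b/ and /p/) is in the target of rule 1 but the environment (before a voiced consonant) is not met → [u].
/p/ (word-final) fails the environment for rule 3, so it stays [p].

[taːbruːzˈɡeːvpaːbup]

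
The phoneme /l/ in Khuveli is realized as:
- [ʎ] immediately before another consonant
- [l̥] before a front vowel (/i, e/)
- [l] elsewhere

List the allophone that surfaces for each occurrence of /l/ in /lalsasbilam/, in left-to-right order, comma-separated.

Occurrence 1 (position 1): no conditioning environment matches → elsewhere allophone [l].
Occurrence 2 (position 3): immediately before another consonant → [ʎ].
Occurrence 3 (position 9): no conditioning environment matches → elsewhere allophone [l].

[l], [ʎ], [l]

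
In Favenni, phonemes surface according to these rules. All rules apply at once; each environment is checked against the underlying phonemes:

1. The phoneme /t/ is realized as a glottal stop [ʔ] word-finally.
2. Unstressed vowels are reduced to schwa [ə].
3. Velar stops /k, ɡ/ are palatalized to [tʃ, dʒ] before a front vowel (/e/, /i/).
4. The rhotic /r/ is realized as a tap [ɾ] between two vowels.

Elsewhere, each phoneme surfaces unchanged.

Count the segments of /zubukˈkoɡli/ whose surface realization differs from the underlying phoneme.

3

Segments that undergo a rule: /u/ → [ə] (rule 2); /u/ → [ə] (rule 2); /i/ → [ə] (rule 2).
All other segments surface unchanged.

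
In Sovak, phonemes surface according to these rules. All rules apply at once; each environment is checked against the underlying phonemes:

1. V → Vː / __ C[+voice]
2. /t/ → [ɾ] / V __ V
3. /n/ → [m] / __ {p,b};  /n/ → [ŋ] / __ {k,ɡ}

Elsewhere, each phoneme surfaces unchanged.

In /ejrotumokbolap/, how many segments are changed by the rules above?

Segments that undergo a rule: /e/ → [eː] (rule 1); /t/ → [ɾ] (rule 2); /u/ → [uː] (rule 1); /o/ → [oː] (rule 1).
All other segments surface unchanged.

4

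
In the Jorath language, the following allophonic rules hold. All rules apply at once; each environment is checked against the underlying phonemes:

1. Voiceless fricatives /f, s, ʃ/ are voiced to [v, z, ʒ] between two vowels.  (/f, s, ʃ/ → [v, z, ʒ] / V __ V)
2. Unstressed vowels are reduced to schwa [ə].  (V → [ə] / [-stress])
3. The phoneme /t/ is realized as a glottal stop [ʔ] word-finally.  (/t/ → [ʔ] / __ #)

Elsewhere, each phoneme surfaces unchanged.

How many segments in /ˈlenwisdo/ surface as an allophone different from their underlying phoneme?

Segments that undergo a rule: /i/ → [ə] (rule 2); /o/ → [ə] (rule 2).
All other segments surface unchanged.

2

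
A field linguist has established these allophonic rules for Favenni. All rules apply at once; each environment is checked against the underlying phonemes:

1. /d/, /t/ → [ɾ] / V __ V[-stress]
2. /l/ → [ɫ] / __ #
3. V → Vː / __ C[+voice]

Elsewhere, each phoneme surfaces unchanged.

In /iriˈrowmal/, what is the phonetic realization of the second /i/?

[iː]

/i/ — between /r/ and /r/, before a voiced consonant — surfaces as [iː] (rule 3).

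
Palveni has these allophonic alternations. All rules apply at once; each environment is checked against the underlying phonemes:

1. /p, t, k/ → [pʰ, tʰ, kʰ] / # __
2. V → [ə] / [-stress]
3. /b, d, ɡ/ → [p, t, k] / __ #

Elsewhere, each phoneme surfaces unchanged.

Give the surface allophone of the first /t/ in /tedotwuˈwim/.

[tʰ]

/t/ — word-initial, word-initially — surfaces as [tʰ] (rule 1).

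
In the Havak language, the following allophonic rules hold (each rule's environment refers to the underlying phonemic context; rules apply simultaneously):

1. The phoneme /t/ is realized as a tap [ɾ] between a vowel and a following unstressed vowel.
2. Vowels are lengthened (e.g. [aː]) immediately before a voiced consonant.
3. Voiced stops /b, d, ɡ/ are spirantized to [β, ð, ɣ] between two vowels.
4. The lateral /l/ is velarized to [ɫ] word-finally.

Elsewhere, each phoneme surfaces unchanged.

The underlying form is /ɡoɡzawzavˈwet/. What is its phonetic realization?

/ɡ/ (word-initial) is in the target of rule 3 but the environment (between two vowels) is not met → [ɡ].
/o/ (between /ɡ/ and /ɡ/): before a voiced consonant, so rule 2 applies → [oː].
/ɡ/ — between /o/ and /z/; rule 3 does not apply here → [ɡ].
/z/ — not in any rule's target class → [z].
/a/ — between /z/ and /w/, before a voiced consonant — surfaces as [aː] (rule 2).
/w/ (between /a/ and /z/) is unaffected → [w].
/z/ (between /w/ and /a/) is unaffected → [z].
/a/ (between /z/ and /v/): before a voiced consonant, so rule 2 applies → [aː].
/v/ (between /a/ and /w/) is unaffected → [v].
/w/ (between /v/ and /e/) is unaffected → [w].
/e/ — between /w/ and /t/; rule 2 does not apply here → [e].
/t/ — word-final; rule 1 does not apply here → [t].

[ɡoːɡzaːwzaːvˈwet]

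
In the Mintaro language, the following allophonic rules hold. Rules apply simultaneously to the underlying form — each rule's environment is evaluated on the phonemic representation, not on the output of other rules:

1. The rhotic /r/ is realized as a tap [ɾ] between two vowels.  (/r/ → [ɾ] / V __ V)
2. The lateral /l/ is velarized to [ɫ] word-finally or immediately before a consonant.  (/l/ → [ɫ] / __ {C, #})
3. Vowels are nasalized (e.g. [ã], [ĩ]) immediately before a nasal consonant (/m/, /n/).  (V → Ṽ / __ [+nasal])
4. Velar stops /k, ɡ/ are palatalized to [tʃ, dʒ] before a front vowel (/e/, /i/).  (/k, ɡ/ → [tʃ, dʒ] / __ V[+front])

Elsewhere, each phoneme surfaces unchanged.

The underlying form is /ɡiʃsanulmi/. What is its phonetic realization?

[dʒiʃsãnuɫmi]

Rule 4 applies to /ɡ/ (word-initial: before a front vowel) → [dʒ].
/i/ (between /ɡ/ and /ʃ/) is in the target of rule 3 but the environment (before a nasal consonant) is not met → [i].
/ʃ/ stays [ʃ].
/s/ — not in any rule's target class → [s].
/a/ (between /s/ and /n/) occurs before a nasal consonant → [ã] by rule 3.
/n/ (between /a/ and /u/) is unaffected → [n].
/u/ (between /n/ and /l/) is in the target of rule 3 but the environment (before a nasal consonant) is not met → [u].
/l/ (between /u/ and /m/): word-finally or immediately before a consonant, so rule 2 applies → [ɫ].
/m/ stays [m].
/i/ (word-final) fails the environment for rule 3, so it stays [i].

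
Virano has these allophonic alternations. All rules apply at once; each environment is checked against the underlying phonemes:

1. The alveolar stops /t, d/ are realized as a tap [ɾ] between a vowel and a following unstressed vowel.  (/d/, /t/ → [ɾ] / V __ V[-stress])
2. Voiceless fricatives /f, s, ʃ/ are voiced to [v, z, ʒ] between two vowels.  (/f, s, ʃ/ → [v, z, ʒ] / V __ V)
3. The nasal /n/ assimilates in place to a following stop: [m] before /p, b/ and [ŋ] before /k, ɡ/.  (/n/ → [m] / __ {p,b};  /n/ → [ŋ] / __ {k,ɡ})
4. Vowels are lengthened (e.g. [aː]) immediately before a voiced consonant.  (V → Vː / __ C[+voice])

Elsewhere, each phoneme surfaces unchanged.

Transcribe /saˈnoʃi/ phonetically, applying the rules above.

/s/ — word-initial; rule 2 does not apply here → [s].
/a/ — between /s/ and /n/, before a voiced consonant — surfaces as [aː] (rule 4).
/n/ (between /a/ and /o/): rule 3 targets it, but not before a labial or velar stop → unchanged [n].
/o/ (between /n/ and /ʃ/) is in the target of rule 4 but the environment (before a voiced consonant) is not met → [o].
/ʃ/ (between /o/ and /i/): between two vowels, so rule 2 applies → [ʒ].
/i/ (word-final) fails the environment for rule 4, so it stays [i].

[saːˈnoʒi]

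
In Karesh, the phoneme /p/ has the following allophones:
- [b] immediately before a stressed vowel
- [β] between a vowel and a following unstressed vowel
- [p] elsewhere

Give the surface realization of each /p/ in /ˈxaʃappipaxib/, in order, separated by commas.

Occurrence 1 (position 5): no conditioning environment matches → elsewhere allophone [p].
Occurrence 2 (position 6): no conditioning environment matches → elsewhere allophone [p].
Occurrence 3 (position 8): between a vowel and a following unstressed vowel → [β].

[p], [p], [β]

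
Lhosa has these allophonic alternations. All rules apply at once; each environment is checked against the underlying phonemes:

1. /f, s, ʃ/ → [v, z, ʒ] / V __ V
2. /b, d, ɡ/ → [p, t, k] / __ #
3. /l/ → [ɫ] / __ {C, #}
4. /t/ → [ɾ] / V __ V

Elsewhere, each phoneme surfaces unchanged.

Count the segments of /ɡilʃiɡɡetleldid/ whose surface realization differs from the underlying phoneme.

Segments that undergo a rule: /l/ → [ɫ] (rule 3); /l/ → [ɫ] (rule 3); /d/ → [t] (rule 2).
All other segments surface unchanged.

3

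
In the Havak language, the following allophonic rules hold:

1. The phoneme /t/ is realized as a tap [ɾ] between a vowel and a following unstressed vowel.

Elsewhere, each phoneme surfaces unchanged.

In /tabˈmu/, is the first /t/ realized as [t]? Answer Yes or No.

/t/ (word-initial) is in the target of rule 1 but the environment (between a vowel and a following unstressed vowel) is not met → [t].
The actual realization is [t], which matches [t].

Yes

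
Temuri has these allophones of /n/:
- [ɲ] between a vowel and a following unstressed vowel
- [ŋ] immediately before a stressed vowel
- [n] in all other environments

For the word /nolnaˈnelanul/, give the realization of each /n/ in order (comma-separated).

[n], [n], [ŋ], [ɲ]

Occurrence 1 (position 1): no conditioning environment matches → elsewhere allophone [n].
Occurrence 2 (position 4): no conditioning environment matches → elsewhere allophone [n].
Occurrence 3 (position 6): immediately before a stressed vowel → [ŋ].
Occurrence 4 (position 10): between a vowel and a following unstressed vowel → [ɲ].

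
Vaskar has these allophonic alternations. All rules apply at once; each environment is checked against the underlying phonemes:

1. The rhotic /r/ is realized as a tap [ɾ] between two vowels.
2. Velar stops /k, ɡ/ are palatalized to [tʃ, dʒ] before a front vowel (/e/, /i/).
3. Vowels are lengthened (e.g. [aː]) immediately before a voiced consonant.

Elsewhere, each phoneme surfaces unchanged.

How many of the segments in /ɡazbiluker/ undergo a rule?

Segments that undergo a rule: /a/ → [aː] (rule 3); /i/ → [iː] (rule 3); /k/ → [tʃ] (rule 2); /e/ → [eː] (rule 3).
All other segments surface unchanged.

4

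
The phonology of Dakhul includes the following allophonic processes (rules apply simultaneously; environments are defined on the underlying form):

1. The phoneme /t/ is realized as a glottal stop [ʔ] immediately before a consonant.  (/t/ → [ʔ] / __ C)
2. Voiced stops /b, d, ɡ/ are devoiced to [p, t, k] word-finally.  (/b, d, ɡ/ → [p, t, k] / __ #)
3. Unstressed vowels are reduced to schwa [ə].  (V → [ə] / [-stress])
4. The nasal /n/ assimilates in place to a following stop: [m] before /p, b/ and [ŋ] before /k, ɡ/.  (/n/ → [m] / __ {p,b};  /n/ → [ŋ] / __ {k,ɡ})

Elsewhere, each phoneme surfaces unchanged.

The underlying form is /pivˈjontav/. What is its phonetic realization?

[pəvˈjontəv]

/p/ stays [p].
Rule 3 applies to /i/ (between /p/ and /v/: in an unstressed syllable) → [ə].
/v/ — not in any rule's target class → [v].
/j/ — not in any rule's target class → [j].
/o/ (between /j/ and /n/) is in the target of rule 3 but the environment (in an unstressed syllable) is not met → [o].
/n/ (between /o/ and /t/) is in the target of rule 4 but the environment (before a labial or velar stop) is not met → [n].
/t/ (between /n/ and /a/) fails the environment for rule 1, so it stays [t].
/a/ — between /t/ and /v/, in an unstressed syllable — surfaces as [ə] (rule 3).
/v/ (word-final) is unaffected → [v].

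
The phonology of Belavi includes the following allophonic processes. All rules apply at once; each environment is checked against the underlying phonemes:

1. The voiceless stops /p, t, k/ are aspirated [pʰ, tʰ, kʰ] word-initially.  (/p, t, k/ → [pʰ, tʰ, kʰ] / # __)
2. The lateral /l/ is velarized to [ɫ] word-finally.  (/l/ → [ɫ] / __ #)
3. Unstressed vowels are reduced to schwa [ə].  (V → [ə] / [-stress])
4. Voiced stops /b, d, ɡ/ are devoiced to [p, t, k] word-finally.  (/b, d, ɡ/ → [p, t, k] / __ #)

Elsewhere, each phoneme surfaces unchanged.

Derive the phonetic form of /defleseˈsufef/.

[dəfləsəˈsufəf]

/d/ (word-initial) fails the environment for rule 4, so it stays [d].
/e/ — between /d/ and /f/, in an unstressed syllable — surfaces as [ə] (rule 3).
/f/ stays [f].
/l/ (between /f/ and /e/) is in the target of rule 2 but the environment (word-finally) is not met → [l].
/e/ — between /l/ and /s/, in an unstressed syllable — surfaces as [ə] (rule 3).
/s/ stays [s].
Rule 3 applies to /e/ (between /s/ and /s/: in an unstressed syllable) → [ə].
/s/ (between /e/ and /u/) is unaffected → [s].
/u/ (between /s/ and /f/) fails the environment for rule 3, so it stays [u].
/f/ (between /u/ and /e/): no rule targets it → [f].
Rule 3 applies to /e/ (between /f/ and /f/: in an unstressed syllable) → [ə].
/f/ (word-final) is unaffected → [f].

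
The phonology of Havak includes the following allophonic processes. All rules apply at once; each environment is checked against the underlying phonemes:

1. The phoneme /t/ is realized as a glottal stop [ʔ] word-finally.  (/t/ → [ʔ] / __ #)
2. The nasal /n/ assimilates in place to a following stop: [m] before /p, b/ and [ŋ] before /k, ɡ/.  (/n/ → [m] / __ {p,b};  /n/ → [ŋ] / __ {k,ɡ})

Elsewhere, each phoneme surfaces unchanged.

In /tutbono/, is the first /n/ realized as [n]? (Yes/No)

Yes

/n/ — between /o/ and /o/; rule 2 does not apply here → [n].
The actual realization is [n], which matches [n].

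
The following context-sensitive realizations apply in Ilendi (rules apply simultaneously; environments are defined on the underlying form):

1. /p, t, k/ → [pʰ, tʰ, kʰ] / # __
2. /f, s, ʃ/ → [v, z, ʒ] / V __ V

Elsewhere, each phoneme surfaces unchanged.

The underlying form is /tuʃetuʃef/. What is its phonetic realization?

/t/ — word-initial, word-initially — surfaces as [tʰ] (rule 1).
/u/ stays [u].
/ʃ/ — between /u/ and /e/, between two vowels — surfaces as [ʒ] (rule 2).
/e/ — not in any rule's target class → [e].
/t/ (between /e/ and /u/) fails the environment for rule 1, so it stays [t].
/u/ stays [u].
/ʃ/ — between /u/ and /e/, between two vowels — surfaces as [ʒ] (rule 2).
/e/ — not in any rule's target class → [e].
/f/ (word-final) is in the target of rule 2 but the environment (between two vowels) is not met → [f].

[tʰuʒetuʒef]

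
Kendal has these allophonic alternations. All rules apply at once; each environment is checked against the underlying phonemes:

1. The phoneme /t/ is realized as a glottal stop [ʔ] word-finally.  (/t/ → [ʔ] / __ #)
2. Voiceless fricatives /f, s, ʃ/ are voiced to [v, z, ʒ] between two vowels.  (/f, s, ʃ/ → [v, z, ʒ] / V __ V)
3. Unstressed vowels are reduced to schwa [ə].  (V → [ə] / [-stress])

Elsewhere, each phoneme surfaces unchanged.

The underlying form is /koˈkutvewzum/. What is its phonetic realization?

[kəˈkutvəwzəm]

/k/ — not in any rule's target class → [k].
/o/ — between /k/ and /k/, in an unstressed syllable — surfaces as [ə] (rule 3).
/k/ (between /o/ and /u/): no rule targets it → [k].
/u/ — between /k/ and /t/; rule 3 does not apply here → [u].
/t/ (between /u/ and /v/) fails the environment for rule 1, so it stays [t].
/v/ — not in any rule's target class → [v].
/e/ meets the environment for rule 3 (in an unstressed syllable) → [ə].
/w/ — not in any rule's target class → [w].
/z/ (between /w/ and /u/) is unaffected → [z].
/u/ (between /z/ and /m/): in an unstressed syllable, so rule 3 applies → [ə].
/m/ (word-final): no rule targets it → [m].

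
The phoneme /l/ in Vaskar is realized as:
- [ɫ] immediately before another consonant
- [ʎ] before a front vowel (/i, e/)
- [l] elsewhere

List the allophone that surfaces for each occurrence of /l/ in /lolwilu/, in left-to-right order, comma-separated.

[l], [ɫ], [l]

Occurrence 1 (position 1): no conditioning environment matches → elsewhere allophone [l].
Occurrence 2 (position 3): immediately before another consonant → [ɫ].
Occurrence 3 (position 6): no conditioning environment matches → elsewhere allophone [l].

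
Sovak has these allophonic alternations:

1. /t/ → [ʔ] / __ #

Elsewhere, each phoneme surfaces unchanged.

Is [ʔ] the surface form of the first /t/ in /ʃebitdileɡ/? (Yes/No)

No

/t/ (between /i/ and /d/) fails the environment for rule 1, so it stays [t].
The actual realization is [t], not [ʔ].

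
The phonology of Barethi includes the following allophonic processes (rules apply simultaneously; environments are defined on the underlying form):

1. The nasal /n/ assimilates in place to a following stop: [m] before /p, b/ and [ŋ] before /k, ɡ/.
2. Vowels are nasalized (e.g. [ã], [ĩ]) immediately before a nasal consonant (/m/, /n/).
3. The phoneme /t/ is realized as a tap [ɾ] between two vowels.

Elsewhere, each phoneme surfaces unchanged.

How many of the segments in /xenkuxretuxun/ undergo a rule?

4

Segments that undergo a rule: /e/ → [ẽ] (rule 2); /n/ → [ŋ] (rule 1); /t/ → [ɾ] (rule 3); /u/ → [ũ] (rule 2).
All other segments surface unchanged.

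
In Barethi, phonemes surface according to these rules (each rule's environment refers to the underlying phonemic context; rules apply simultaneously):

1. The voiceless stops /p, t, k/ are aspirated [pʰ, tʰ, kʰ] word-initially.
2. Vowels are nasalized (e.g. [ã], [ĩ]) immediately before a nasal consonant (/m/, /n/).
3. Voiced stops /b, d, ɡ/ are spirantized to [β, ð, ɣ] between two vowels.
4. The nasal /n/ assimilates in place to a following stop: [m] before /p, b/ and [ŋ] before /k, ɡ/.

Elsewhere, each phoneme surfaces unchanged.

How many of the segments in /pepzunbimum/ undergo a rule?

Segments that undergo a rule: /p/ → [pʰ] (rule 1); /u/ → [ũ] (rule 2); /n/ → [m] (rule 4); /i/ → [ĩ] (rule 2); /u/ → [ũ] (rule 2).
All other segments surface unchanged.

5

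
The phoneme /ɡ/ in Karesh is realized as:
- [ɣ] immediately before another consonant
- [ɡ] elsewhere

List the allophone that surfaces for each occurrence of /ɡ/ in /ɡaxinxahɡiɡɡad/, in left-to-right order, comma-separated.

[ɡ], [ɡ], [ɣ], [ɡ]

Occurrence 1 (position 1): no conditioning environment matches → elsewhere allophone [ɡ].
Occurrence 2 (position 9): no conditioning environment matches → elsewhere allophone [ɡ].
Occurrence 3 (position 11): immediately before another consonant → [ɣ].
Occurrence 4 (position 12): no conditioning environment matches → elsewhere allophone [ɡ].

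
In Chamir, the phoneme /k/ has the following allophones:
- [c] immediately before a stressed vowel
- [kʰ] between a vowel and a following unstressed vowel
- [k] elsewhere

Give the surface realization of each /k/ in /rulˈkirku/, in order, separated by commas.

[c], [k]

Occurrence 1 (position 4): immediately before a stressed vowel → [c].
Occurrence 2 (position 7): no conditioning environment matches → elsewhere allophone [k].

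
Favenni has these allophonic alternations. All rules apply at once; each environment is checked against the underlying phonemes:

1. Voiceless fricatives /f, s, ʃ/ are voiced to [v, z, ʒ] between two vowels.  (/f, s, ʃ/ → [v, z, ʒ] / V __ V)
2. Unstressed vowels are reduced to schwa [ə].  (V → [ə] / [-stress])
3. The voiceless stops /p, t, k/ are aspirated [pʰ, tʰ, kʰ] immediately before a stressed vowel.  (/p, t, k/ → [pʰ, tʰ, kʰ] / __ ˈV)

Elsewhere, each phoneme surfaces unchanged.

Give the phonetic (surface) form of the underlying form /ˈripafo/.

/r/ (word-initial): no rule targets it → [r].
/i/ (between /r/ and /p/) fails the environment for rule 2, so it stays [i].
/p/ (between /i/ and /a/) is in the target of rule 3 but the environment (immediately before a stressed vowel) is not met → [p].
Rule 2 applies to /a/ (between /p/ and /f/: in an unstressed syllable) → [ə].
/f/ — between /a/ and /o/, between two vowels — surfaces as [v] (rule 1).
/o/ (word-final): in an unstressed syllable, so rule 2 applies → [ə].

[ˈripəvə]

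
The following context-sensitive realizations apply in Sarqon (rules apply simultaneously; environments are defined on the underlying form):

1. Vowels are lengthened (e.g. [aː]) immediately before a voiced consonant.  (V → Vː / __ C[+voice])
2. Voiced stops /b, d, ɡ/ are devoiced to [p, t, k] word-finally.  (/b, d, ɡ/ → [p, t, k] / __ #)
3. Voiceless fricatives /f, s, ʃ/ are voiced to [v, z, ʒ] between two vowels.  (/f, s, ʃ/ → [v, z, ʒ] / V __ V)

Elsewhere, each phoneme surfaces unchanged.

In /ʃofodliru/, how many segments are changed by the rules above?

3

Segments that undergo a rule: /f/ → [v] (rule 3); /o/ → [oː] (rule 1); /i/ → [iː] (rule 1).
All other segments surface unchanged.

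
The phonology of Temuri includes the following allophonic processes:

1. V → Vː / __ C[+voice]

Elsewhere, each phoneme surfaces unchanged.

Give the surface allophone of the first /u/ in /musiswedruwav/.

/u/ — between /m/ and /s/; rule 1 does not apply here → [u].

[u]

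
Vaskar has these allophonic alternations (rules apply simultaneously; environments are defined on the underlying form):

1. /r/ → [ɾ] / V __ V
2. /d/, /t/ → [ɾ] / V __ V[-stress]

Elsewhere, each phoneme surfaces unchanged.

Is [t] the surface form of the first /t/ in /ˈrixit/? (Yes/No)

Yes

/t/ (word-final) fails the environment for rule 2, so it stays [t].
The actual realization is [t], which matches [t].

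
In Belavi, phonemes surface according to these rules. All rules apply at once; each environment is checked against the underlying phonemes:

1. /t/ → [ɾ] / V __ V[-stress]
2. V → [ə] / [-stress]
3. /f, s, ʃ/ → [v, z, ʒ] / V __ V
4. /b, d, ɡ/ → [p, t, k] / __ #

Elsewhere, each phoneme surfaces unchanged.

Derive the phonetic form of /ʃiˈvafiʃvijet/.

[ʃəˈvavəʃvəjət]

/ʃ/ (word-initial): rule 3 targets it, but not between two vowels → unchanged [ʃ].
/i/ meets the environment for rule 2 (in an unstressed syllable) → [ə].
/a/ — between /v/ and /f/; rule 2 does not apply here → [a].
/f/ — between /a/ and /i/, between two vowels — surfaces as [v] (rule 3).
/i/ (between /f/ and /ʃ/): in an unstressed syllable, so rule 2 applies → [ə].
/ʃ/ (between /i/ and /v/): rule 3 targets it, but not between two vowels → unchanged [ʃ].
/i/ meets the environment for rule 2 (in an unstressed syllable) → [ə].
/e/ (between /j/ and /t/): in an unstressed syllable, so rule 2 applies → [ə].
/t/ (word-final) fails the environment for rule 1, so it stays [t].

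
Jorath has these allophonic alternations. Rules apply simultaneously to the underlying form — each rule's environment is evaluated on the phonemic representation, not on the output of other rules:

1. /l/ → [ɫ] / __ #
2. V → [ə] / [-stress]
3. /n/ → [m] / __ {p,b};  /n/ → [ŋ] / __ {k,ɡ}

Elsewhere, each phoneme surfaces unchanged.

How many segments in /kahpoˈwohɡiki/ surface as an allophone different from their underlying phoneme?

4

Segments that undergo a rule: /a/ → [ə] (rule 2); /o/ → [ə] (rule 2); /i/ → [ə] (rule 2); /i/ → [ə] (rule 2).
All other segments surface unchanged.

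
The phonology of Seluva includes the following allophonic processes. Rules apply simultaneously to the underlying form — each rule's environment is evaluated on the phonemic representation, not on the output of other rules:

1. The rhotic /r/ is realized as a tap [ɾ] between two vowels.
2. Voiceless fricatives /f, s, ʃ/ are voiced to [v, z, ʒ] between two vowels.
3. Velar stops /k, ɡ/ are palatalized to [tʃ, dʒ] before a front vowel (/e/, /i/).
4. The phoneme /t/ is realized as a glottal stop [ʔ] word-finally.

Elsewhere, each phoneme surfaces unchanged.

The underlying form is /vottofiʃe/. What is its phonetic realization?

/t/ (between /o/ and /t/) is in the target of rule 4 but the environment (word-finally) is not met → [t].
/t/ (between /t/ and /o/): rule 4 targets it, but not word-finally → unchanged [t].
/f/ (between /o/ and /i/) occurs between two vowels → [v] by rule 2.
/ʃ/ meets the environment for rule 2 (between two vowels) → [ʒ].

[vottoviʒe]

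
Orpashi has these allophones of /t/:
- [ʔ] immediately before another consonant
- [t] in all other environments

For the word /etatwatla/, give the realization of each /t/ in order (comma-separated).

Occurrence 1 (position 2): no conditioning environment matches → elsewhere allophone [t].
Occurrence 2 (position 4): immediately before another consonant → [ʔ].
Occurrence 3 (position 7): immediately before another consonant → [ʔ].

[t], [ʔ], [ʔ]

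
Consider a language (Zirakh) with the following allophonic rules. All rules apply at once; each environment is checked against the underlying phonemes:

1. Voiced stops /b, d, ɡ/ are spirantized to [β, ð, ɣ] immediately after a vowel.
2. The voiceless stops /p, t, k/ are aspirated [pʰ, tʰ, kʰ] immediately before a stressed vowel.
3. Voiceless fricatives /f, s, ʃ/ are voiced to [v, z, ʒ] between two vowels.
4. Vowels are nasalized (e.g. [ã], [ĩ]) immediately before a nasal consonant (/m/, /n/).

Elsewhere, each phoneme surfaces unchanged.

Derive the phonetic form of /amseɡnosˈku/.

/a/ meets the environment for rule 4 (before a nasal consonant) → [ã].
/m/ — not in any rule's target class → [m].
/s/ — between /m/ and /e/; rule 3 does not apply here → [s].
/e/ (between /s/ and /ɡ/) fails the environment for rule 4, so it stays [e].
/ɡ/ (between /e/ and /n/) occurs immediately after a vowel → [ɣ] by rule 1.
/n/ (between /ɡ/ and /o/) is unaffected → [n].
/o/ (between /n/ and /s/) fails the environment for rule 4, so it stays [o].
/s/ — between /o/ and /k/; rule 3 does not apply here → [s].
/k/ meets the environment for rule 2 (immediately before a stressed vowel) → [kʰ].
/u/ (word-final) is in the target of rule 4 but the environment (before a nasal consonant) is not met → [u].

[ãmseɣnosˈkʰu]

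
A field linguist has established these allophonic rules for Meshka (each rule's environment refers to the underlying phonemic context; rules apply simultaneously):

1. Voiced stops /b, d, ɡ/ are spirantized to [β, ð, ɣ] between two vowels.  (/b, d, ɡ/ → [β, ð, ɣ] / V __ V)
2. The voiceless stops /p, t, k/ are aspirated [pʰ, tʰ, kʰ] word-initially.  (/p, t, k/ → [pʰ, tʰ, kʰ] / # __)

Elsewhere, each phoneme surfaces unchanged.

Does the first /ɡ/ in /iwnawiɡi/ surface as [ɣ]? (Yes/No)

Yes

/ɡ/ (between /i/ and /i/) occurs between two vowels → [ɣ] by rule 1.
The actual realization is [ɣ], which matches [ɣ].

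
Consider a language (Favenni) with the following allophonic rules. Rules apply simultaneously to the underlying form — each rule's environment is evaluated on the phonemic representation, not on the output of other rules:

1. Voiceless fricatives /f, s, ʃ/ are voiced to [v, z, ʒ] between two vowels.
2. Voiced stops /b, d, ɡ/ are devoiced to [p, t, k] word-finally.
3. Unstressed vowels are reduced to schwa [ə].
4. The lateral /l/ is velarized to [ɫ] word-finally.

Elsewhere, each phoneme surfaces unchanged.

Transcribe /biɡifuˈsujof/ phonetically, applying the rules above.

[bəɡəvəˈzujəf]

/b/ — word-initial; rule 2 does not apply here → [b].
/i/ (between /b/ and /ɡ/) occurs in an unstressed syllable → [ə] by rule 3.
/ɡ/ (between /i/ and /i/): rule 2 targets it, but not word-finally → unchanged [ɡ].
/i/ (between /ɡ/ and /f/) occurs in an unstressed syllable → [ə] by rule 3.
/f/ (between /i/ and /u/): between two vowels, so rule 1 applies → [v].
/u/ — between /f/ and /s/, in an unstressed syllable — surfaces as [ə] (rule 3).
/s/ — between /u/ and /u/, between two vowels — surfaces as [z] (rule 1).
/u/ (between /s/ and /j/) is in the target of rule 3 but the environment (in an unstressed syllable) is not met → [u].
/j/ — not in any rule's target class → [j].
/o/ meets the environment for rule 3 (in an unstressed syllable) → [ə].
/f/ (word-final): rule 1 targets it, but not between two vowels → unchanged [f].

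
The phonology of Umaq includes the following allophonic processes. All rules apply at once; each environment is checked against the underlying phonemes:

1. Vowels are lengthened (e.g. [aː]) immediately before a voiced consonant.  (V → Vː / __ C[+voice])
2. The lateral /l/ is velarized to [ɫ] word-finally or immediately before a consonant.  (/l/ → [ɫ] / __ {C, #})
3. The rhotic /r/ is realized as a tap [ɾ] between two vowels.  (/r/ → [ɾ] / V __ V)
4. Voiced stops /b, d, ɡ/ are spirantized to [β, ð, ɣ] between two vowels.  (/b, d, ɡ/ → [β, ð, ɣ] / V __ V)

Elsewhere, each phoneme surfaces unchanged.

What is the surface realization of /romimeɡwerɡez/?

[roːmiːmeːɡweːrɡeːz]

/r/ (word-initial) fails the environment for rule 3, so it stays [r].
/o/ — between /r/ and /m/, before a voiced consonant — surfaces as [oː] (rule 1).
/m/ (between /o/ and /i/) is unaffected → [m].
/i/ (between /m/ and /m/): before a voiced consonant, so rule 1 applies → [iː].
/m/ — not in any rule's target class → [m].
/e/ (between /m/ and /ɡ/): before a voiced consonant, so rule 1 applies → [eː].
/ɡ/ (between /e/ and /w/): rule 4 targets it, but not between two vowels → unchanged [ɡ].
/w/ (between /ɡ/ and /e/): no rule targets it → [w].
Rule 1 applies to /e/ (between /w/ and /r/: before a voiced consonant) → [eː].
/r/ — between /e/ and /ɡ/; rule 3 does not apply here → [r].
/ɡ/ (between /r/ and /e/) fails the environment for rule 4, so it stays [ɡ].
Rule 1 applies to /e/ (between /ɡ/ and /z/: before a voiced consonant) → [eː].
/z/ — not in any rule's target class → [z].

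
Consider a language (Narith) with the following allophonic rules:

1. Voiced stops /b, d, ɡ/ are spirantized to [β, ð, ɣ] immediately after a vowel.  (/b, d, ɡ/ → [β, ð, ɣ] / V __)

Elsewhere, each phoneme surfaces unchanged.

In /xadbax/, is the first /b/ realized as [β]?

No

/b/ (between /d/ and /a/) fails the environment for rule 1, so it stays [b].
The actual realization is [b], not [β].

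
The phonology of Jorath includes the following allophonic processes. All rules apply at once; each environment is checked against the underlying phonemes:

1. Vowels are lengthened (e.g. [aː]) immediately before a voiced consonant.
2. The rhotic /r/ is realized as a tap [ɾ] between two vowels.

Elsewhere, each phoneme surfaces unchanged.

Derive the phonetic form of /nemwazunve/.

[neːmwaːzuːnve]

/n/ stays [n].
Rule 1 applies to /e/ (between /n/ and /m/: before a voiced consonant) → [eː].
/m/ — not in any rule's target class → [m].
/w/ (between /m/ and /a/): no rule targets it → [w].
/a/ (between /w/ and /z/): before a voiced consonant, so rule 1 applies → [aː].
/z/ — not in any rule's target class → [z].
/u/ — between /z/ and /n/, before a voiced consonant — surfaces as [uː] (rule 1).
/n/ — not in any rule's target class → [n].
/v/ (between /n/ and /e/) is unaffected → [v].
/e/ (word-final) fails the environment for rule 1, so it stays [e].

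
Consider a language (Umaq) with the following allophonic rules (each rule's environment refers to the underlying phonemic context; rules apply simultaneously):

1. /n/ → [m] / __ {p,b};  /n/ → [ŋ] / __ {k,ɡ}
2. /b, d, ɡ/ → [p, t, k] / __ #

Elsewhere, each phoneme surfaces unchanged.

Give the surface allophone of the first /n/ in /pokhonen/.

/n/ — between /o/ and /e/; rule 1 does not apply here → [n].

[n]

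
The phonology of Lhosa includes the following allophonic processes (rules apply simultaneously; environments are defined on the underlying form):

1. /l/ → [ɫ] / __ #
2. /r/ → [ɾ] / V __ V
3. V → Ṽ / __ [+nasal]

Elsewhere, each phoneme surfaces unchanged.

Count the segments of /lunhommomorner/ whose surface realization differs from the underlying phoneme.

Segments that undergo a rule: /u/ → [ũ] (rule 3); /o/ → [õ] (rule 3); /o/ → [õ] (rule 3).
All other segments surface unchanged.

3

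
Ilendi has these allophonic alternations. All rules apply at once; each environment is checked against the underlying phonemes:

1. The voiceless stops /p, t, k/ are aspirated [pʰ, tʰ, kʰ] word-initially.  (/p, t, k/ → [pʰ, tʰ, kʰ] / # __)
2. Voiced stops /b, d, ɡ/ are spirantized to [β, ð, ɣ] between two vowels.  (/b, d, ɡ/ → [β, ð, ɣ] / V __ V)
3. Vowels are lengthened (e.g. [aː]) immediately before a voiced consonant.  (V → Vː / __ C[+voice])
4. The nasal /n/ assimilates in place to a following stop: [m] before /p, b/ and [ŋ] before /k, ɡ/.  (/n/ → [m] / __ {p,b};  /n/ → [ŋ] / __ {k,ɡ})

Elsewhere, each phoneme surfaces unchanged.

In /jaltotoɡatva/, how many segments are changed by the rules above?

Segments that undergo a rule: /a/ → [aː] (rule 3); /o/ → [oː] (rule 3); /ɡ/ → [ɣ] (rule 2).
All other segments surface unchanged.

3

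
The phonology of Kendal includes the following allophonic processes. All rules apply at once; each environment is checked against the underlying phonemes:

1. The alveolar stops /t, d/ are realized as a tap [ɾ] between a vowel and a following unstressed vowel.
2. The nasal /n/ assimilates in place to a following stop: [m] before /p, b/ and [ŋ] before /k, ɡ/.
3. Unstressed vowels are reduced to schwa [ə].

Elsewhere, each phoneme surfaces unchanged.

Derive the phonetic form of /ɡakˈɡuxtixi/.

[ɡəkˈɡuxtəxə]

/a/ meets the environment for rule 3 (in an unstressed syllable) → [ə].
/u/ (between /ɡ/ and /x/) is in the target of rule 3 but the environment (in an unstressed syllable) is not met → [u].
/t/ (between /x/ and /i/) fails the environment for rule 1, so it stays [t].
/i/ — between /t/ and /x/, in an unstressed syllable — surfaces as [ə] (rule 3).
/i/ (word-final) occurs in an unstressed syllable → [ə] by rule 3.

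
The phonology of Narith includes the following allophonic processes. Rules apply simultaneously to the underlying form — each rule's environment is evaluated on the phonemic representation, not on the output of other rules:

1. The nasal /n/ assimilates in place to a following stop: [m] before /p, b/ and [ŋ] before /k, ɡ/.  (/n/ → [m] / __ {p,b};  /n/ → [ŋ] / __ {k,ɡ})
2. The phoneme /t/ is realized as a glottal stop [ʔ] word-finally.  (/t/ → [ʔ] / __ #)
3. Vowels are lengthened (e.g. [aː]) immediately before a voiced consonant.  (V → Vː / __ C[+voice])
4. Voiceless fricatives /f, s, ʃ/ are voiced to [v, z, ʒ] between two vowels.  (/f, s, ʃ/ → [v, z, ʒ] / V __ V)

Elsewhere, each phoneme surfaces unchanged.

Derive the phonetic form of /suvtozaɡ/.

[suːvtoːzaːɡ]

/s/ (word-initial) fails the environment for rule 4, so it stays [s].
/u/ (between /s/ and /v/): before a voiced consonant, so rule 3 applies → [uː].
/v/ (between /u/ and /t/) is unaffected → [v].
/t/ (between /v/ and /o/) is in the target of rule 2 but the environment (word-finally) is not met → [t].
/o/ (between /t/ and /z/): before a voiced consonant, so rule 3 applies → [oː].
/z/ — not in any rule's target class → [z].
/a/ meets the environment for rule 3 (before a voiced consonant) → [aː].
/ɡ/ (word-final): no rule targets it → [ɡ].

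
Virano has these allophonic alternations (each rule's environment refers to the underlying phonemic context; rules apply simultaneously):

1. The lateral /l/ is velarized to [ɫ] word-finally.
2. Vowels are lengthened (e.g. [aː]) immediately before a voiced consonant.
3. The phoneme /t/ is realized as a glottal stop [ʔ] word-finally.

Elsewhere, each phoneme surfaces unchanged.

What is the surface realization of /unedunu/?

/u/ (word-initial) occurs before a voiced consonant → [uː] by rule 2.
/n/ — not in any rule's target class → [n].
/e/ (between /n/ and /d/): before a voiced consonant, so rule 2 applies → [eː].
/d/ stays [d].
/u/ — between /d/ and /n/, before a voiced consonant — surfaces as [uː] (rule 2).
/n/ stays [n].
/u/ (word-final): rule 2 targets it, but not before a voiced consonant → unchanged [u].

[uːneːduːnu]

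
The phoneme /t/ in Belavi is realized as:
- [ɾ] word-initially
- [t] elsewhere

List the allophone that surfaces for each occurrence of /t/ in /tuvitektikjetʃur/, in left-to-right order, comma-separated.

[ɾ], [t], [t], [t]

Occurrence 1 (position 1): word-initially → [ɾ].
Occurrence 2 (position 5): no conditioning environment matches → elsewhere allophone [t].
Occurrence 3 (position 8): no conditioning environment matches → elsewhere allophone [t].
Occurrence 4 (position 13): no conditioning environment matches → elsewhere allophone [t].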